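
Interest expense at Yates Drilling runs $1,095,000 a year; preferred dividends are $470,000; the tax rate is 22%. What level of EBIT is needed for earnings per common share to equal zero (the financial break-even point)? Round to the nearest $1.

Preferred dividends are paid after tax, so their pre-tax equivalent is $470,000 ÷ (1 − 0.22) = $602,564.10.
EPS = 0 when EBIT covers interest plus the pre-tax preferred burden: $1,095,000 + $602,564.10 = $1,697,564.10.

$1,697,564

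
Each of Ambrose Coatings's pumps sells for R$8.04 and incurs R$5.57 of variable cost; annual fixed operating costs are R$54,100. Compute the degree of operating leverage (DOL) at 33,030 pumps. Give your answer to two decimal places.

2.97

At 33,030 units, contribution = 33,030 × R$2.47 = R$81,584.10.
Operating income = contribution − fixed costs = R$81,584.10 − R$54,100 = R$27,484.10.
So DOL = total CM / EBIT = R$81,584.10 / R$27,484.10 = 2.9684.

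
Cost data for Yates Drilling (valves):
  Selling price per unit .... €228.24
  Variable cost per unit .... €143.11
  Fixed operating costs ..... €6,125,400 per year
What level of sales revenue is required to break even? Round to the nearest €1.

€16,422,663

CM per unit = €228.24 − €143.11 = €85.13; CM ratio = €85.13 / €228.24 = 0.3730.
Break-even sales = FC ÷ CM ratio = €6,125,400 × €228.24 / €85.13 = €16,422,663.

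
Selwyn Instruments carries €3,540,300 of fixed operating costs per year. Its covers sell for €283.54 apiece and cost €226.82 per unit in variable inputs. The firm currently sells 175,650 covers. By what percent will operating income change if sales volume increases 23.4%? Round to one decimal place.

+36.3%

Contribution at this volume is 175,650 × €56.72 = €9,962,868.00.
Subtracting fixed costs: EBIT = €9,962,868.00 − €3,540,300 = €6,422,568.00.
Degree of operating leverage = €9,962,868.00 / €6,422,568.00 = 1.5512.
So EBIT moves 1.5512 × (+23.4%) = +36.3%.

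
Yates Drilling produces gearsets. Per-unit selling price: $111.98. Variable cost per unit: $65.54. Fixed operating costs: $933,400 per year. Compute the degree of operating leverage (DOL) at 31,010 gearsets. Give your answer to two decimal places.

2.84

Contribution at this volume is 31,010 × $46.44 = $1,440,104.40.
Subtracting fixed costs: EBIT = $1,440,104.40 − $933,400 = $506,704.40.
Degree of operating leverage = $1,440,104.40 / $506,704.40 = 2.8421.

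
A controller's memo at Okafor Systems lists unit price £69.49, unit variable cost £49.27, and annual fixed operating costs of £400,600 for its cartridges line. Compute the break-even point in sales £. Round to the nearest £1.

Contribution margin per unit = £69.49 − £49.27 = £20.22, a CM ratio of £20.22 ÷ £69.49 = 0.2910.
Break-even revenue = fixed costs × price ÷ CM = £400,600 × £69.49 ÷ £20.22 = £1,376,741.

£1,376,741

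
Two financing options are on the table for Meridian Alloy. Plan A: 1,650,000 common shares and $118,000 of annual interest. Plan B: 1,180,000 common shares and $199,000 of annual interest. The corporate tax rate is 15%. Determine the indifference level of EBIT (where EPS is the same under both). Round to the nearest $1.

$402,362

At indifference, (EBIT − 118,000)(1 − t)/1,650,000 = (EBIT − 199,000)(1 − t)/1,180,000.
The (1 − t) factor cancels: (EBIT − 118,000) × 1,180,000 = (EBIT − 199,000) × 1,650,000.
Solving, EBIT = (199,000·1,650,000 − 118,000·1,180,000) / (1,650,000 − 1,180,000) = 189,110,000,000 / 470,000 = 402,361.70.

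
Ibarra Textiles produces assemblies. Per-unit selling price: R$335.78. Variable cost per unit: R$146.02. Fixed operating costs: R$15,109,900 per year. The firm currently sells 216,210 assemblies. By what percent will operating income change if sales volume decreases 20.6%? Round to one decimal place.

Contribution at this volume is 216,210 × R$189.76 = R$41,028,009.60.
Subtracting fixed costs: EBIT = R$41,028,009.60 − R$15,109,900 = R$25,918,109.60.
DOL = contribution ÷ EBIT = R$41,028,009.60 ÷ R$25,918,109.60 = 1.5830.
Operating income changes by 1.5830 × -20.6% = -32.6%.

-32.6%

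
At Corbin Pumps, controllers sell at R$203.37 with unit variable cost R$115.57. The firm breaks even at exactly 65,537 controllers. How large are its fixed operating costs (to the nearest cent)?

Unit CM = price − variable cost = R$203.37 − R$115.57 = R$87.80.
Since BE = FC / CM, FC = 65,537 × R$87.80 = R$5,754,148.60.

R$5,754,148.60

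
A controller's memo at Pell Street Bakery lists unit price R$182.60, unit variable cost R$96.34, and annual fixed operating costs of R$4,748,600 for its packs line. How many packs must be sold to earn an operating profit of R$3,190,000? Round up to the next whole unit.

Each unit contributes R$182.60 − R$96.34 = R$86.26.
Units = (FC + target) / CM = (R$4,748,600 + R$3,190,000) / R$86.26 = 92,031.07, so 92,032 packs.

92,032 packs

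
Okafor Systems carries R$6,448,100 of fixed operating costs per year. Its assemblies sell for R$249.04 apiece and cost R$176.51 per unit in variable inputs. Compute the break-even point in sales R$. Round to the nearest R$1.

R$22,140,284

Contribution margin per unit = R$249.04 − R$176.51 = R$72.53, a CM ratio of R$72.53 ÷ R$249.04 = 0.2912.
Break-even sales = FC ÷ CM ratio = R$6,448,100 × R$249.04 / R$72.53 = R$22,140,284.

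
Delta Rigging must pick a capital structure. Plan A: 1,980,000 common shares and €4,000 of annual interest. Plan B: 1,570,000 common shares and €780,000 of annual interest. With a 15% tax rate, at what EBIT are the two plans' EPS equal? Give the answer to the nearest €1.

Set EPS_A = EPS_B: (EBIT − €4,000)(1 − 0.15) ÷ 1,980,000 = (EBIT − €780,000)(1 − 0.15) ÷ 1,570,000.
Cancelling (1 − t) and cross-multiplying: 1,570,000·(EBIT − 4,000) = 1,980,000·(EBIT − 780,000).
EBIT × (1,980,000 − 1,570,000) = 780,000 × 1,980,000 − 4,000 × 1,570,000 = 1,538,120,000,000, so EBIT = 1,538,120,000,000 ÷ 410,000 = 3,751,512.20.

€3,751,512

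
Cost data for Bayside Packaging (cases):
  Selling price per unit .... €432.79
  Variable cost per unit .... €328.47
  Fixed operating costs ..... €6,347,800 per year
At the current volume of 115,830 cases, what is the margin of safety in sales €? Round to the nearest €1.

€23,795,093

Contribution margin per unit = €432.79 − €328.47 = €104.32. Break-even units = €6,347,800 ÷ €104.32 = 60,849.31; break-even revenue = 60,849.31 × €432.79 = €26,334,972.80.
Actual sales revenue = 115,830 × €432.79 = €50,130,065.70.
Margin of safety = €50,130,065.70 − €26,334,972.80 = €23,795,093.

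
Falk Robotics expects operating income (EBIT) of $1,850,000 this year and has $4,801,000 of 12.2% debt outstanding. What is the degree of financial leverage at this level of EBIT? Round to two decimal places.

Interest = $585,722.00.
Degree of financial leverage = EBIT / (EBIT − interest) = $1,850,000 / $1,264,278.00 = 1.4633.

1.46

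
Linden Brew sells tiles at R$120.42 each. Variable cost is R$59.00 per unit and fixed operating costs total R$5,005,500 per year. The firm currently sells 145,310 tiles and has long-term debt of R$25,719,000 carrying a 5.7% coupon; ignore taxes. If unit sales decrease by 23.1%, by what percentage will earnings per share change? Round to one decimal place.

-84.0%

At 145,310 units, contribution = 145,310 × R$61.42 = R$8,924,940.20.
EBIT = R$8,924,940.20 − R$5,005,500 = R$3,919,440.20.
After interest of R$1,465,983.00, pre-tax earnings = R$2,453,457.20.
DCL = total CM / (EBIT − I) = R$8,924,940.20 / R$2,453,457.20 = 3.6377.
EPS therefore changes by 3.6377 × (-23.1%) = -84.0%.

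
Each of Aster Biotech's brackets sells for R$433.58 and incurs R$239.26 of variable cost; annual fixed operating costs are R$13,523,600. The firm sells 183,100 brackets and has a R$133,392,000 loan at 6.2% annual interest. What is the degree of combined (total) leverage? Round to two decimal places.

2.58

Total contribution margin = 183,100 × R$194.32 = R$35,579,992.00.
Operating income = contribution − fixed costs = R$35,579,992.00 − R$13,523,600 = R$22,056,392.00. Interest = R$8,270,304.00, so EBIT − I = R$13,786,088.00.
Degree of total leverage = total CM / (EBIT − interest) = R$35,579,992.00 / R$13,786,088.00 = 2.5809.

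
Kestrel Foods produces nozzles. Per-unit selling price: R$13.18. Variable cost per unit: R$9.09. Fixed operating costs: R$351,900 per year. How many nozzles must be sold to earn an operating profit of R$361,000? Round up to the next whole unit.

Contribution margin per unit = R$13.18 − R$9.09 = R$4.09.
Need Q such that Q × R$4.09 − R$351,900 = R$361,000, i.e. Q = R$712,900 / R$4.09 = 174,303.18 → 174,304.

174,304 nozzles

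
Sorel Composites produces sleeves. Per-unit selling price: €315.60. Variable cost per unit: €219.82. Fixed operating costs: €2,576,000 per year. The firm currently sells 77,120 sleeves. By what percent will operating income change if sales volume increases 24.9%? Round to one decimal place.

+38.2%

Contribution at this volume is 77,120 × €95.78 = €7,386,553.60.
Subtracting fixed costs: EBIT = €7,386,553.60 − €2,576,000 = €4,810,553.60.
So DOL = total CM / EBIT = €7,386,553.60 / €4,810,553.60 = 1.5355.
%ΔEBIT = DOL × %ΔSales = 1.5355 × +24.9% = +38.2%.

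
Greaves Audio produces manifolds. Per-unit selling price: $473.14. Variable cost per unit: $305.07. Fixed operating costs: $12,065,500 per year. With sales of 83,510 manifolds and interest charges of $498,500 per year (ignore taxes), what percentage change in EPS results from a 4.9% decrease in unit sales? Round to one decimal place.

-46.7%

Total contribution margin = 83,510 × $168.07 = $14,035,525.70.
EBIT = $14,035,525.70 − $12,065,500 = $1,970,025.70.
Interest = $498,500.00, so EBIT − I = $1,471,525.70.
DCL = total CM / (EBIT − I) = $14,035,525.70 / $1,471,525.70 = 9.5381.
EPS therefore changes by 9.5381 × (-4.9%) = -46.7%.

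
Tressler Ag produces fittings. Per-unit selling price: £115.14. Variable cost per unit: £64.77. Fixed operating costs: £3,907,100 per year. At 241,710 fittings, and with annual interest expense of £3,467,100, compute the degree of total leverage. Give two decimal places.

Total contribution margin = 241,710 × £50.37 = £12,174,932.70.
Subtracting fixed costs: EBIT = £12,174,932.70 − £3,907,100 = £8,267,832.70. Interest = £3,467,100.00.
DOL = £12,174,932.70 ÷ £8,267,832.70 = 1.4726; DFL = £8,267,832.70 ÷ £4,800,732.70 = 1.7222.
DCL = DOL × DFL = 1.4726 × 1.7222 = 2.5361.

2.54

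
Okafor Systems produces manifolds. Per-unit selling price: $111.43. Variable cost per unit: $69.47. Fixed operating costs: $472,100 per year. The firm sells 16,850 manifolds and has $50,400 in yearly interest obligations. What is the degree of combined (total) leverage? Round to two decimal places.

3.83

Contribution at this volume is 16,850 × $41.96 = $707,026.00.
Subtracting fixed costs: EBIT = $707,026.00 − $472,100 = $234,926.00. Interest = $50,400.00, so EBIT − I = $184,526.00.
DCL = contribution ÷ (EBIT − I) = $707,026.00 ÷ $184,526.00 = 3.8316.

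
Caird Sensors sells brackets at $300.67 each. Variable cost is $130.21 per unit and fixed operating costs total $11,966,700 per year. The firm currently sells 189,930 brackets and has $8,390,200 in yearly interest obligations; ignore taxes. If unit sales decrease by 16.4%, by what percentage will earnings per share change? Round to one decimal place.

Total contribution margin = 189,930 × $170.46 = $32,375,467.80.
Subtracting fixed costs: EBIT = $32,375,467.80 − $11,966,700 = $20,408,767.80.
Interest = $8,390,200.00, so EBIT − I = $12,018,567.80.
Degree of combined leverage = contribution ÷ (EBIT − I) = $32,375,467.80 ÷ $12,018,567.80 = 2.6938.
EPS therefore changes by 2.6938 × (-16.4%) = -44.2%.

-44.2%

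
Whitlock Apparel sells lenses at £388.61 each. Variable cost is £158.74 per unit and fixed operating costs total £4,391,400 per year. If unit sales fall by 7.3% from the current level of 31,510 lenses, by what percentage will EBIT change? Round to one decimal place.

-18.5%

At 31,510 units, contribution = 31,510 × £229.87 = £7,243,203.70.
Subtracting fixed costs: EBIT = £7,243,203.70 − £4,391,400 = £2,851,803.70.
So DOL = total CM / EBIT = £7,243,203.70 / £2,851,803.70 = 2.5399.
%ΔEBIT = DOL × %ΔSales = 2.5399 × -7.3% = -18.5%.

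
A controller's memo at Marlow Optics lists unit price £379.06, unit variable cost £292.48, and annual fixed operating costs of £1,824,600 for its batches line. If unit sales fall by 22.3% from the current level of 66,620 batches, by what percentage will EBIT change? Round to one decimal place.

-32.6%

Total contribution margin = 66,620 × £86.58 = £5,767,959.60.
Operating income = contribution − fixed costs = £5,767,959.60 − £1,824,600 = £3,943,359.60.
So DOL = total CM / EBIT = £5,767,959.60 / £3,943,359.60 = 1.4627.
%ΔEBIT = DOL × %ΔSales = 1.4627 × -22.3% = -32.6%.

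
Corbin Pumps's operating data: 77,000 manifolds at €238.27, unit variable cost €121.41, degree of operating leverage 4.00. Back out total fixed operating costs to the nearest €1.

At 77,000 units, contribution = 77,000 × €116.86 = €8,998,220.00.
DOL = contribution / EBIT, so EBIT = €8,998,220.00 / 4.00 = €2,249,555.00.
Fixed costs = CM − EBIT = €8,998,220.00 − €2,249,555.00 = €6,748,665.

€6,748,665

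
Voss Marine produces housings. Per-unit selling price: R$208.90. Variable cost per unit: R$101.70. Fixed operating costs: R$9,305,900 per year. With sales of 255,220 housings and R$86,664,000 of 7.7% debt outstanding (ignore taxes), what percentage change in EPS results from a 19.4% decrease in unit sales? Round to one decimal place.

Contribution at this volume is 255,220 × R$107.20 = R$27,359,584.00.
Subtracting fixed costs: EBIT = R$27,359,584.00 − R$9,305,900 = R$18,053,684.00.
After interest of R$6,673,128.00, pre-tax earnings = R$11,380,556.00.
DCL = total CM / (EBIT − I) = R$27,359,584.00 / R$11,380,556.00 = 2.4041.
EPS therefore changes by 2.4041 × (-19.4%) = -46.6%.

-46.6%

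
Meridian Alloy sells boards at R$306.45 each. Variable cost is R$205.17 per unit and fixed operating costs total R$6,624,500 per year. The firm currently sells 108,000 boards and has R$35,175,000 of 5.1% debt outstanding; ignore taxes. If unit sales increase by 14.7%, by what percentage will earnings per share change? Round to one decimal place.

+63.8%

Contribution at this volume is 108,000 × R$101.28 = R$10,938,240.00.
EBIT = R$10,938,240.00 − R$6,624,500 = R$4,313,740.00.
Interest = R$1,793,925.00, so EBIT − I = R$2,519,815.00.
DCL = total CM / (EBIT − I) = R$10,938,240.00 / R$2,519,815.00 = 4.3409.
EPS therefore changes by 4.3409 × (+14.7%) = +63.8%.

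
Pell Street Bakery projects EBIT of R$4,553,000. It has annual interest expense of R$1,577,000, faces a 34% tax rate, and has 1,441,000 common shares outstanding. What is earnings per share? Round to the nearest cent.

R$1.36

Interest = R$1,577,000.00, so EBT = R$4,553,000 − R$1,577,000.00 = R$2,976,000.00.
Net income = R$2,976,000.00 × (1 − 0.34) = R$1,964,160.00.
Per share: R$1,964,160.00 / 1,441,000 shares = R$1.36.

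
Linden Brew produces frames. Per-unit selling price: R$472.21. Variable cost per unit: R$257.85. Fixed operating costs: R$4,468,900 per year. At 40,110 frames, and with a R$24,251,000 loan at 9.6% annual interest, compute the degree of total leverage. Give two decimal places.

4.77

At 40,110 units, contribution = 40,110 × R$214.36 = R$8,597,979.60.
Operating income = contribution − fixed costs = R$8,597,979.60 − R$4,468,900 = R$4,129,079.60. Interest = R$2,328,096.00.
DOL = R$8,597,979.60 ÷ R$4,129,079.60 = 2.0823; DFL = R$4,129,079.60 ÷ R$1,800,983.60 = 2.2927.
Combined leverage = 2.0823 × 2.2927 = 4.7741.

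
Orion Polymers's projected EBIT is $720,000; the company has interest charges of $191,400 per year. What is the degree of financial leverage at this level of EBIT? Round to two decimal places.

1.36

Interest = $191,400.00.
DFL = EBIT ÷ (EBIT − I) = $720,000 ÷ ($720,000 − $191,400.00) = $720,000 ÷ $528,600.00 = 1.3621.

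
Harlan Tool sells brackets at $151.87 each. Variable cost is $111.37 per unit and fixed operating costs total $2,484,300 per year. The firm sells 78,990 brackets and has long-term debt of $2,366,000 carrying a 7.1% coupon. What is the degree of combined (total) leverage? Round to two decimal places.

Total contribution margin = 78,990 × $40.50 = $3,199,095.00.
EBIT = $3,199,095.00 − $2,484,300 = $714,795.00. Interest = $167,986.00.
DOL = $3,199,095.00 ÷ $714,795.00 = 4.4755; DFL = $714,795.00 ÷ $546,809.00 = 1.3072.
Combined leverage = 4.4755 × 1.3072 = 5.8504.

5.85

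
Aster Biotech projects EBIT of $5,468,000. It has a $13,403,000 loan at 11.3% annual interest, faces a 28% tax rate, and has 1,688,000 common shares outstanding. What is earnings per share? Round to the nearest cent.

$1.69

Interest = $1,514,539.00, so EBT = $5,468,000 − $1,514,539.00 = $3,953,461.00.
Net income = $3,953,461.00 × (1 − 0.28) = $2,846,491.92.
EPS = $2,846,491.92 ÷ 1,688,000 = $1.69.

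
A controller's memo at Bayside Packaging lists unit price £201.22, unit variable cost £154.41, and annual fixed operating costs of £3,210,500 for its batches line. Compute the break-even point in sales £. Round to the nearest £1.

CM per unit = £201.22 − £154.41 = £46.81; CM ratio = £46.81 / £201.22 = 0.2326.
Break-even sales = FC ÷ CM ratio = £3,210,500 × £201.22 / £46.81 = £13,800,829.

£13,800,829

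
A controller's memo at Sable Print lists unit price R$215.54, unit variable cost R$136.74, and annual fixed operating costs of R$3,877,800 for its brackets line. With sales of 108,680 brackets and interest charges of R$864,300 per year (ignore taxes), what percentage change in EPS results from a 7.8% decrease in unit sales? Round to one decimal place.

Total contribution margin = 108,680 × R$78.80 = R$8,563,984.00.
Operating income = contribution − fixed costs = R$8,563,984.00 − R$3,877,800 = R$4,686,184.00.
After interest of R$864,300.00, pre-tax earnings = R$3,821,884.00.
Degree of combined leverage = contribution ÷ (EBIT − I) = R$8,563,984.00 ÷ R$3,821,884.00 = 2.2408.
EPS therefore changes by 2.2408 × (-7.8%) = -17.5%.

-17.5%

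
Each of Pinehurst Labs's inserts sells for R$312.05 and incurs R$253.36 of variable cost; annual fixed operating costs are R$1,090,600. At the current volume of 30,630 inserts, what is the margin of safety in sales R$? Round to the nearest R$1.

Each unit contributes R$312.05 − R$253.36 = R$58.69. Break-even units = R$1,090,600 ÷ R$58.69 = 18,582.38; break-even revenue = 18,582.38 × R$312.05 = R$5,798,632.31.
Current sales = 30,630 × R$312.05 = R$9,558,091.50.
Margin of safety = R$9,558,091.50 − R$5,798,632.31 = R$3,759,459.

R$3,759,459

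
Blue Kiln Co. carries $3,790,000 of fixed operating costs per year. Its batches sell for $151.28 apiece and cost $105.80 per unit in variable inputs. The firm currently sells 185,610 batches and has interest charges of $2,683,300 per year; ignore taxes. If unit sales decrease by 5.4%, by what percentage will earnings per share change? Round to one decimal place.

-23.2%

Total contribution margin = 185,610 × $45.48 = $8,441,542.80.
Operating income = contribution − fixed costs = $8,441,542.80 − $3,790,000 = $4,651,542.80.
Interest = $2,683,300.00, so EBIT − I = $1,968,242.80.
Degree of combined leverage = contribution ÷ (EBIT − I) = $8,441,542.80 ÷ $1,968,242.80 = 4.2889.
EPS therefore changes by 4.2889 × (-5.4%) = -23.2%.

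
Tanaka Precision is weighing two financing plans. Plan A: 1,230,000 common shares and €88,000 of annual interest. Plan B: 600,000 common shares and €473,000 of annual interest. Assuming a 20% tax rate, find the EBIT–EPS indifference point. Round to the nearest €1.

Set EPS_A = EPS_B: (EBIT − €88,000)(1 − 0.20) ÷ 1,230,000 = (EBIT − €473,000)(1 − 0.20) ÷ 600,000.
The (1 − t) factor cancels: (EBIT − 88,000) × 600,000 = (EBIT − 473,000) × 1,230,000.
EBIT × (1,230,000 − 600,000) = 473,000 × 1,230,000 − 88,000 × 600,000 = 528,990,000,000, so EBIT = 528,990,000,000 ÷ 630,000 = 839,666.67.

€839,667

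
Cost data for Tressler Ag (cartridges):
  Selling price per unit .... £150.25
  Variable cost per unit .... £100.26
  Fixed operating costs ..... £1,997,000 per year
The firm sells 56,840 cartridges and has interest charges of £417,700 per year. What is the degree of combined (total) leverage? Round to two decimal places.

6.66

Total contribution margin = 56,840 × £49.99 = £2,841,431.60.
EBIT = £2,841,431.60 − £1,997,000 = £844,431.60. Interest = £417,700.00.
DOL = £2,841,431.60 ÷ £844,431.60 = 3.3649; DFL = £844,431.60 ÷ £426,731.60 = 1.9788.
Combined leverage = 3.3649 × 1.9788 = 6.6585.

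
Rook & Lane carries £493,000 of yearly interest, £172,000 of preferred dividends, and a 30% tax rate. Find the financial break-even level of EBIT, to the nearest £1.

£738,714

Preferred dividends are paid after tax, so their pre-tax equivalent is £172,000 ÷ (1 − 0.30) = £245,714.29.
EPS = 0 when EBIT covers interest plus the pre-tax preferred burden: £493,000 + £245,714.29 = £738,714.29.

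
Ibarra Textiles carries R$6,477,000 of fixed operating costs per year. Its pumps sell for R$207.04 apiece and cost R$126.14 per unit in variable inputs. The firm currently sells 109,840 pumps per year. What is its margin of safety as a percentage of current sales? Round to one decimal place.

27.1%

Each unit contributes R$207.04 − R$126.14 = R$80.90. Break-even units = R$6,477,000 ÷ R$80.90 = 80,061.80; break-even revenue = 80,061.80 × R$207.04 = R$16,575,996.04.
Actual sales revenue = 109,840 × R$207.04 = R$22,741,273.60.
Margin of safety = (R$22,741,273.60 − R$16,575,996.04) ÷ R$22,741,273.60 = 27.1%.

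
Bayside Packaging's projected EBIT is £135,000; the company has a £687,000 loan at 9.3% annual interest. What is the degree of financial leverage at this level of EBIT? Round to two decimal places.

Interest = £63,891.00.
DFL = EBIT ÷ (EBIT − I) = £135,000 ÷ (£135,000 − £63,891.00) = £135,000 ÷ £71,109.00 = 1.8985.

1.90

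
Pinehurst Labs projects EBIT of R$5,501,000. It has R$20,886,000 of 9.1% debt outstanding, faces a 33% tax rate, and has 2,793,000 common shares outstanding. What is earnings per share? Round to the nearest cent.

Pre-tax income = R$5,501,000 − R$1,900,626.00 = R$3,600,374.00.
After tax at 33%: net income = R$3,600,374.00 × 0.67 = R$2,412,250.58.
Per share: R$2,412,250.58 / 2,793,000 shares = R$0.86.

R$0.86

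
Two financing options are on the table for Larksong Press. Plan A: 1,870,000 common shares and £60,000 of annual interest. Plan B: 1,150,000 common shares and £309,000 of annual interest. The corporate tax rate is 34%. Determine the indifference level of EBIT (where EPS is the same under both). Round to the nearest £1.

£706,708

At indifference, (EBIT − 60,000)(1 − t)/1,870,000 = (EBIT − 309,000)(1 − t)/1,150,000.
Cancelling (1 − t) and cross-multiplying: 1,150,000·(EBIT − 60,000) = 1,870,000·(EBIT − 309,000).
EBIT × (1,870,000 − 1,150,000) = 309,000 × 1,870,000 − 60,000 × 1,150,000 = 508,830,000,000, so EBIT = 508,830,000,000 ÷ 720,000 = 706,708.33.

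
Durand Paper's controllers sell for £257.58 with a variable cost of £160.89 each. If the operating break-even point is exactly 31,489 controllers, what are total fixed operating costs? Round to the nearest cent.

Unit CM = price − variable cost = £257.58 − £160.89 = £96.69.
Fixed costs = break-even units × CM = 31,489 × £96.69 = £3,044,671.41.

£3,044,671.41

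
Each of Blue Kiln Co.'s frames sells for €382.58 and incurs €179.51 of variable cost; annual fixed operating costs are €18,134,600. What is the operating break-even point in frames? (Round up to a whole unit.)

Unit CM = price − variable cost = €382.58 − €179.51 = €203.07.
Units to break even: €18,134,600 ÷ €203.07 = 89,302.21, rounded up to 89,303.

89,303 frames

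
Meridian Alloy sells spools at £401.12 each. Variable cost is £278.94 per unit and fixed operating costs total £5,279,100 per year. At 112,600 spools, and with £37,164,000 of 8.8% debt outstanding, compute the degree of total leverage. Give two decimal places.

At 112,600 units, contribution = 112,600 × £122.18 = £13,757,468.00.
EBIT = £13,757,468.00 − £5,279,100 = £8,478,368.00. Interest = £3,270,432.00.
DOL = £13,757,468.00 ÷ £8,478,368.00 = 1.6227; DFL = £8,478,368.00 ÷ £5,207,936.00 = 1.6280.
Combined leverage = 1.6227 × 1.6280 = 2.6418.

2.64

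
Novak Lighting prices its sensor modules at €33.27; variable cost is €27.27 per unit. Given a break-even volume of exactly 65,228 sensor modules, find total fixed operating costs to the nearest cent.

€391,368.00

Each unit contributes €33.27 − €27.27 = €6.00.
Fixed costs = break-even units × CM = 65,228 × €6.00 = €391,368.00.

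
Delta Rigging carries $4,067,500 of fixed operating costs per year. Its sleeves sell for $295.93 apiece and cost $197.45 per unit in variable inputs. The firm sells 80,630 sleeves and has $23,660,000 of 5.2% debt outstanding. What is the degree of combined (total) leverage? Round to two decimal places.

3.00

At 80,630 units, contribution = 80,630 × $98.48 = $7,940,442.40.
Operating income = contribution − fixed costs = $7,940,442.40 − $4,067,500 = $3,872,942.40. Interest = $1,230,320.00.
DOL = $7,940,442.40 ÷ $3,872,942.40 = 2.0502; DFL = $3,872,942.40 ÷ $2,642,622.40 = 1.4656.
Combined leverage = 2.0502 × 1.4656 = 3.0048.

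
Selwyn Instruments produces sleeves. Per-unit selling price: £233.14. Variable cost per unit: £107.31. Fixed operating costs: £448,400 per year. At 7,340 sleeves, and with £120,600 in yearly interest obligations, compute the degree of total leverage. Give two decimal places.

2.60

Total contribution margin = 7,340 × £125.83 = £923,592.20.
Subtracting fixed costs: EBIT = £923,592.20 − £448,400 = £475,192.20. Interest = £120,600.00.
DOL = £923,592.20 ÷ £475,192.20 = 1.9436; DFL = £475,192.20 ÷ £354,592.20 = 1.3401.
DCL = DOL × DFL = 1.9436 × 1.3401 = 2.6046.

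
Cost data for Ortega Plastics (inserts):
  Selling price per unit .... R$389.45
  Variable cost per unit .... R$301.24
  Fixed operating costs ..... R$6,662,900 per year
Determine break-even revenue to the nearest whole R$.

Contribution margin per unit = R$389.45 − R$301.24 = R$88.21, a CM ratio of R$88.21 ÷ R$389.45 = 0.2265.
Break-even sales = FC ÷ CM ratio = R$6,662,900 × R$389.45 / R$88.21 = R$29,416,919.

R$29,416,919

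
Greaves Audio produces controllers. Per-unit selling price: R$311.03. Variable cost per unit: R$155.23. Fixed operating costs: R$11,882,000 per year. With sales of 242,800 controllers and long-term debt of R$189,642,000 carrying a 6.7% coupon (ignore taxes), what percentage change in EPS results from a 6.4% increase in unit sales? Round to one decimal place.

Total contribution margin = 242,800 × R$155.80 = R$37,828,240.00.
Operating income = contribution − fixed costs = R$37,828,240.00 − R$11,882,000 = R$25,946,240.00.
After interest of R$12,706,014.00, pre-tax earnings = R$13,240,226.00.
DCL = total CM / (EBIT − I) = R$37,828,240.00 / R$13,240,226.00 = 2.8571.
EPS therefore changes by 2.8571 × (+6.4%) = +18.3%.

+18.3%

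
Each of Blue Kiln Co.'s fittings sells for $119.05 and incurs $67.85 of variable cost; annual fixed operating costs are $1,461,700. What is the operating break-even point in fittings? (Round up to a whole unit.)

Each unit contributes $119.05 − $67.85 = $51.20.
Units to break even: $1,461,700 ÷ $51.20 = 28,548.83, rounded up to 28,549.

28,549 fittings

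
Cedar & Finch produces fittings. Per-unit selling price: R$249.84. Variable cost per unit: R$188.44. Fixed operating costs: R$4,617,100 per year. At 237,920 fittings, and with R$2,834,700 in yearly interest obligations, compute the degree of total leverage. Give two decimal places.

At 237,920 units, contribution = 237,920 × R$61.40 = R$14,608,288.00.
Operating income = contribution − fixed costs = R$14,608,288.00 − R$4,617,100 = R$9,991,188.00. Interest = R$2,834,700.00, so EBIT − I = R$7,156,488.00.
DCL = contribution ÷ (EBIT − I) = R$14,608,288.00 ÷ R$7,156,488.00 = 2.0413.

2.04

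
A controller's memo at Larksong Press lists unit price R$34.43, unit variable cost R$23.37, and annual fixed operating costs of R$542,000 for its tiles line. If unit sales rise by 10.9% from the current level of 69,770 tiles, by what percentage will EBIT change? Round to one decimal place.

Total contribution margin = 69,770 × R$11.06 = R$771,656.20.
EBIT = R$771,656.20 − R$542,000 = R$229,656.20.
DOL = contribution ÷ EBIT = R$771,656.20 ÷ R$229,656.20 = 3.3600.
So EBIT moves 3.3600 × (+10.9%) = +36.6%.

+36.6%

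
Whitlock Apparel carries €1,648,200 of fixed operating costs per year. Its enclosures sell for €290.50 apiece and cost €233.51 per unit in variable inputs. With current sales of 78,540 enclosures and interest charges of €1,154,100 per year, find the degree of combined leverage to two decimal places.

2.67

Contribution at this volume is 78,540 × €56.99 = €4,475,994.60.
Operating income = contribution − fixed costs = €4,475,994.60 − €1,648,200 = €2,827,794.60. Interest = €1,154,100.00, so EBIT − I = €1,673,694.60.
DCL = contribution ÷ (EBIT − I) = €4,475,994.60 ÷ €1,673,694.60 = 2.6743.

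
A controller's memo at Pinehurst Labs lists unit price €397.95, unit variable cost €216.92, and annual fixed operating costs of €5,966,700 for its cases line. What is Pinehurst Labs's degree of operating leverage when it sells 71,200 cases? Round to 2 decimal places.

1.86

Total contribution margin = 71,200 × €181.03 = €12,889,336.00.
EBIT = €12,889,336.00 − €5,966,700 = €6,922,636.00.
Degree of operating leverage = €12,889,336.00 / €6,922,636.00 = 1.8619.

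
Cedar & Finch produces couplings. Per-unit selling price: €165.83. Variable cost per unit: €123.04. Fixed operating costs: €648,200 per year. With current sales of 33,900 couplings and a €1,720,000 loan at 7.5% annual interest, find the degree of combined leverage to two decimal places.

2.15

Contribution at this volume is 33,900 × €42.79 = €1,450,581.00.
Subtracting fixed costs: EBIT = €1,450,581.00 − €648,200 = €802,381.00. Interest = €129,000.00, so EBIT − I = €673,381.00.
Degree of total leverage = total CM / (EBIT − interest) = €1,450,581.00 / €673,381.00 = 2.1542.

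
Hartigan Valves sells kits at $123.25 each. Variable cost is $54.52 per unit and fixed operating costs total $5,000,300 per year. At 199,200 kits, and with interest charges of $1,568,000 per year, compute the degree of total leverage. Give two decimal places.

Contribution at this volume is 199,200 × $68.73 = $13,691,016.00.
EBIT = $13,691,016.00 − $5,000,300 = $8,690,716.00. Interest = $1,568,000.00, so EBIT − I = $7,122,716.00.
Degree of total leverage = total CM / (EBIT − interest) = $13,691,016.00 / $7,122,716.00 = 1.9222.

1.92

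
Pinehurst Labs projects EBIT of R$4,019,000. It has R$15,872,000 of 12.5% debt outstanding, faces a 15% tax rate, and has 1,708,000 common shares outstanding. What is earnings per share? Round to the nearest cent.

Pre-tax income = R$4,019,000 − R$1,984,000.00 = R$2,035,000.00.
After tax at 15%: net income = R$2,035,000.00 × 0.85 = R$1,729,750.00.
Per share: R$1,729,750.00 / 1,708,000 shares = R$1.01.

R$1.01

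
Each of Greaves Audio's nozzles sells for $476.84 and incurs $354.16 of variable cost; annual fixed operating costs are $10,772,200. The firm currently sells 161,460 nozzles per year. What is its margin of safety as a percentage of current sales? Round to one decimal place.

45.6%

Each unit contributes $476.84 − $354.16 = $122.68. Break-even units = $10,772,200 ÷ $122.68 = 87,807.30; break-even revenue = 87,807.30 × $476.84 = $41,870,034.63.
Actual sales revenue = 161,460 × $476.84 = $76,990,586.40.
Margin of safety = ($76,990,586.40 − $41,870,034.63) ÷ $76,990,586.40 = 45.6%.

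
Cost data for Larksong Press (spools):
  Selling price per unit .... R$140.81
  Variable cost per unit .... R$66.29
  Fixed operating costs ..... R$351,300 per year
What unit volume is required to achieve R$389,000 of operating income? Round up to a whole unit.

9,935 spools

Unit CM = price − variable cost = R$140.81 − R$66.29 = R$74.52.
Need Q such that Q × R$74.52 − R$351,300 = R$389,000, i.e. Q = R$740,300 / R$74.52 = 9,934.25 → 9,935.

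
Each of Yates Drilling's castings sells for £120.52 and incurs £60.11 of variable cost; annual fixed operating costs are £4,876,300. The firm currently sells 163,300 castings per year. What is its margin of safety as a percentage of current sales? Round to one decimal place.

Contribution margin per unit = £120.52 − £60.11 = £60.41. Break-even units = £4,876,300 ÷ £60.41 = 80,720.08; break-even revenue = 80,720.08 × £120.52 = £9,728,383.98.
Current sales = 163,300 × £120.52 = £19,680,916.00.
Margin of safety = (£19,680,916.00 − £9,728,383.98) ÷ £19,680,916.00 = 50.6%.

50.6%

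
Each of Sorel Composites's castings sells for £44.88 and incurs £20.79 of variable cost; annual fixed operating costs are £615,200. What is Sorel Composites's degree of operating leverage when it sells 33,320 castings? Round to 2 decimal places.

4.28

At 33,320 units, contribution = 33,320 × £24.09 = £802,678.80.
EBIT = £802,678.80 − £615,200 = £187,478.80.
DOL = contribution ÷ EBIT = £802,678.80 ÷ £187,478.80 = 4.2814.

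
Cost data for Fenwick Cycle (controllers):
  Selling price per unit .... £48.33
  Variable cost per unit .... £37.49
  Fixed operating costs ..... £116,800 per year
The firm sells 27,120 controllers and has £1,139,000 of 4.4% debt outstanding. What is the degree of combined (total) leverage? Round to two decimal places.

2.31

At 27,120 units, contribution = 27,120 × £10.84 = £293,980.80.
EBIT = £293,980.80 − £116,800 = £177,180.80. Interest = £50,116.00, so EBIT − I = £127,064.80.
DCL = contribution ÷ (EBIT − I) = £293,980.80 ÷ £127,064.80 = 2.3136.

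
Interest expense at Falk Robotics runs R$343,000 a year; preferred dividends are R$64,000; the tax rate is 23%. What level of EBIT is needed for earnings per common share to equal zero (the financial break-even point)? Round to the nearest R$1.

R$426,117

Grossing the preferred dividend up to pre-tax terms: R$64,000 / (1 − 0.23) = R$83,116.88.
EPS = 0 when EBIT covers interest plus the pre-tax preferred burden: R$343,000 + R$83,116.88 = R$426,116.88.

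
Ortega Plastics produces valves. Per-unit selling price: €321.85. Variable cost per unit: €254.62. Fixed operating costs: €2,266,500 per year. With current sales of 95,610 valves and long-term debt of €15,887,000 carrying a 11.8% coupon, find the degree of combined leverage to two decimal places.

Contribution at this volume is 95,610 × €67.23 = €6,427,860.30.
EBIT = €6,427,860.30 − €2,266,500 = €4,161,360.30. Interest = €1,874,666.00, so EBIT − I = €2,286,694.30.
DCL = contribution ÷ (EBIT − I) = €6,427,860.30 ÷ €2,286,694.30 = 2.8110.

2.81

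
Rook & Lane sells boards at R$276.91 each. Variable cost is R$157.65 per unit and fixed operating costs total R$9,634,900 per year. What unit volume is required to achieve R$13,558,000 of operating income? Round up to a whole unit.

Unit CM = price − variable cost = R$276.91 − R$157.65 = R$119.26.
Required volume = (fixed costs + target profit) ÷ CM = (R$9,634,900 + R$13,558,000) ÷ R$119.26 = 194,473.42, so 194,474 boards.

194,474 boards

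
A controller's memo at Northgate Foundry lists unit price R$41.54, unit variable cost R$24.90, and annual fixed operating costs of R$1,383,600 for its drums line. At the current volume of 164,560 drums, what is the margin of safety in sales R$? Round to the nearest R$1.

Each unit contributes R$41.54 − R$24.90 = R$16.64. Break-even units = R$1,383,600 ÷ R$16.64 = 83,149.04; break-even revenue = 83,149.04 × R$41.54 = R$3,454,011.06.
Actual sales revenue = 164,560 × R$41.54 = R$6,835,822.40.
Margin of safety = R$6,835,822.40 − R$3,454,011.06 = R$3,381,811.

R$3,381,811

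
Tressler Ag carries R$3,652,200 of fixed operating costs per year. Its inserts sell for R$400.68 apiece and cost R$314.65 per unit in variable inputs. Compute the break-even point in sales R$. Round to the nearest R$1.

R$17,009,921

CM per unit = R$400.68 − R$314.65 = R$86.03; CM ratio = R$86.03 / R$400.68 = 0.2147.
Break-even revenue = fixed costs × price ÷ CM = R$3,652,200 × R$400.68 ÷ R$86.03 = R$17,009,921.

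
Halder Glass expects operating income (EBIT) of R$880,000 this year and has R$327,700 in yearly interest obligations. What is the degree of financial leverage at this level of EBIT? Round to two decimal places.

1.59

Interest = R$327,700.00.
Degree of financial leverage = EBIT / (EBIT − interest) = R$880,000 / R$552,300.00 = 1.5933.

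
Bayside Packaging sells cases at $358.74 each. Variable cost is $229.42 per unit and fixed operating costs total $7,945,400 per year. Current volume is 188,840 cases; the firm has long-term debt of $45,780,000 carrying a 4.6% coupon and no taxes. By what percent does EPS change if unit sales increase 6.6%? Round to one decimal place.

At 188,840 units, contribution = 188,840 × $129.32 = $24,420,788.80.
Subtracting fixed costs: EBIT = $24,420,788.80 − $7,945,400 = $16,475,388.80.
After interest of $2,105,880.00, pre-tax earnings = $14,369,508.80.
Degree of combined leverage = contribution ÷ (EBIT − I) = $24,420,788.80 ÷ $14,369,508.80 = 1.6995.
%ΔEPS = DCL × %ΔSales = 1.6995 × +6.6% = +11.2%.

+11.2%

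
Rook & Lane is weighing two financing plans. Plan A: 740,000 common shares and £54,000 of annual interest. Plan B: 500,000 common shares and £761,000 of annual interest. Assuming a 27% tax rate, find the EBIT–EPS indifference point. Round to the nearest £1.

£2,233,917

Set EPS_A = EPS_B: (EBIT − £54,000)(1 − 0.27) ÷ 740,000 = (EBIT − £761,000)(1 − 0.27) ÷ 500,000.
Cancelling (1 − t) and cross-multiplying: 500,000·(EBIT − 54,000) = 740,000·(EBIT − 761,000).
Solving, EBIT = (761,000·740,000 − 54,000·500,000) / (740,000 − 500,000) = 536,140,000,000 / 240,000 = 2,233,916.67.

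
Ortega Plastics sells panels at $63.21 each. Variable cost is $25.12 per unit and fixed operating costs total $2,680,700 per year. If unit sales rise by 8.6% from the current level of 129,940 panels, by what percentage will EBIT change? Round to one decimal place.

Contribution at this volume is 129,940 × $38.09 = $4,949,414.60.
Subtracting fixed costs: EBIT = $4,949,414.60 − $2,680,700 = $2,268,714.60.
So DOL = total CM / EBIT = $4,949,414.60 / $2,268,714.60 = 2.1816.
So EBIT moves 2.1816 × (+8.6%) = +18.8%.

+18.8%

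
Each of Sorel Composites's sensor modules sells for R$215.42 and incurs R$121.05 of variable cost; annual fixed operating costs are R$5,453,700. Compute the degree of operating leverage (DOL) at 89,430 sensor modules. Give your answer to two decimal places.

2.83

Total contribution margin = 89,430 × R$94.37 = R$8,439,509.10.
Subtracting fixed costs: EBIT = R$8,439,509.10 − R$5,453,700 = R$2,985,809.10.
DOL = contribution ÷ EBIT = R$8,439,509.10 ÷ R$2,985,809.10 = 2.8265.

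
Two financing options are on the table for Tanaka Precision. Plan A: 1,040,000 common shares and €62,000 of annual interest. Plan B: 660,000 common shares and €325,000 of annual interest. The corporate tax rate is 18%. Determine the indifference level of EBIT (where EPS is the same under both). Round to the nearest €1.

€781,789

Set EPS_A = EPS_B: (EBIT − €62,000)(1 − 0.18) ÷ 1,040,000 = (EBIT − €325,000)(1 − 0.18) ÷ 660,000.
Cancelling (1 − t) and cross-multiplying: 660,000·(EBIT − 62,000) = 1,040,000·(EBIT − 325,000).
Solving, EBIT = (325,000·1,040,000 − 62,000·660,000) / (1,040,000 − 660,000) = 297,080,000,000 / 380,000 = 781,789.47.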